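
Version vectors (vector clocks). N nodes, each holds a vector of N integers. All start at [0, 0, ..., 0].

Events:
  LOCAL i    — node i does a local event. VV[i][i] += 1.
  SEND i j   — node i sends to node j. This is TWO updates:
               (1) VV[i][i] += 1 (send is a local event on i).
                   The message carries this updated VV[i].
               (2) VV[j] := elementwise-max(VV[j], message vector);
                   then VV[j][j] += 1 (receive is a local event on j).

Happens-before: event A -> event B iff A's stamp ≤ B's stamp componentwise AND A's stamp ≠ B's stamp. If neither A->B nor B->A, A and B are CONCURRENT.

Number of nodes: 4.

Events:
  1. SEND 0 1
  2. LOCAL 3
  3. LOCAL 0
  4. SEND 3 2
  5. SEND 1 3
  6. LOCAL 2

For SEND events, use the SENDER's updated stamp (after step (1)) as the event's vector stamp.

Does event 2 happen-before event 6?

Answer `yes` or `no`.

Initial: VV[0]=[0, 0, 0, 0]
Initial: VV[1]=[0, 0, 0, 0]
Initial: VV[2]=[0, 0, 0, 0]
Initial: VV[3]=[0, 0, 0, 0]
Event 1: SEND 0->1: VV[0][0]++ -> VV[0]=[1, 0, 0, 0], msg_vec=[1, 0, 0, 0]; VV[1]=max(VV[1],msg_vec) then VV[1][1]++ -> VV[1]=[1, 1, 0, 0]
Event 2: LOCAL 3: VV[3][3]++ -> VV[3]=[0, 0, 0, 1]
Event 3: LOCAL 0: VV[0][0]++ -> VV[0]=[2, 0, 0, 0]
Event 4: SEND 3->2: VV[3][3]++ -> VV[3]=[0, 0, 0, 2], msg_vec=[0, 0, 0, 2]; VV[2]=max(VV[2],msg_vec) then VV[2][2]++ -> VV[2]=[0, 0, 1, 2]
Event 5: SEND 1->3: VV[1][1]++ -> VV[1]=[1, 2, 0, 0], msg_vec=[1, 2, 0, 0]; VV[3]=max(VV[3],msg_vec) then VV[3][3]++ -> VV[3]=[1, 2, 0, 3]
Event 6: LOCAL 2: VV[2][2]++ -> VV[2]=[0, 0, 2, 2]
Event 2 stamp: [0, 0, 0, 1]
Event 6 stamp: [0, 0, 2, 2]
[0, 0, 0, 1] <= [0, 0, 2, 2]? True. Equal? False. Happens-before: True

Answer: yes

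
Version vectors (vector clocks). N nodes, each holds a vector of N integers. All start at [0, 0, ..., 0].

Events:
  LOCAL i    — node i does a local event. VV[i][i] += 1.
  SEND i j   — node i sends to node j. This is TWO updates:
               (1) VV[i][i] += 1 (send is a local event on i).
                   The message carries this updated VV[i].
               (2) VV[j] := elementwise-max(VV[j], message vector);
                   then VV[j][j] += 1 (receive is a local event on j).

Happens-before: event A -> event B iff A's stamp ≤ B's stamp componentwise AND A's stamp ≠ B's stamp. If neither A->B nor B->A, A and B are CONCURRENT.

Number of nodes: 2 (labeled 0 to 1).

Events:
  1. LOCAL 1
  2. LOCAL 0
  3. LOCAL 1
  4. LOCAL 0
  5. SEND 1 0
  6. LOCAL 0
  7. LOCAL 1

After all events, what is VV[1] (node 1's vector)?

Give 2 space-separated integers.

Initial: VV[0]=[0, 0]
Initial: VV[1]=[0, 0]
Event 1: LOCAL 1: VV[1][1]++ -> VV[1]=[0, 1]
Event 2: LOCAL 0: VV[0][0]++ -> VV[0]=[1, 0]
Event 3: LOCAL 1: VV[1][1]++ -> VV[1]=[0, 2]
Event 4: LOCAL 0: VV[0][0]++ -> VV[0]=[2, 0]
Event 5: SEND 1->0: VV[1][1]++ -> VV[1]=[0, 3], msg_vec=[0, 3]; VV[0]=max(VV[0],msg_vec) then VV[0][0]++ -> VV[0]=[3, 3]
Event 6: LOCAL 0: VV[0][0]++ -> VV[0]=[4, 3]
Event 7: LOCAL 1: VV[1][1]++ -> VV[1]=[0, 4]
Final vectors: VV[0]=[4, 3]; VV[1]=[0, 4]

Answer: 0 4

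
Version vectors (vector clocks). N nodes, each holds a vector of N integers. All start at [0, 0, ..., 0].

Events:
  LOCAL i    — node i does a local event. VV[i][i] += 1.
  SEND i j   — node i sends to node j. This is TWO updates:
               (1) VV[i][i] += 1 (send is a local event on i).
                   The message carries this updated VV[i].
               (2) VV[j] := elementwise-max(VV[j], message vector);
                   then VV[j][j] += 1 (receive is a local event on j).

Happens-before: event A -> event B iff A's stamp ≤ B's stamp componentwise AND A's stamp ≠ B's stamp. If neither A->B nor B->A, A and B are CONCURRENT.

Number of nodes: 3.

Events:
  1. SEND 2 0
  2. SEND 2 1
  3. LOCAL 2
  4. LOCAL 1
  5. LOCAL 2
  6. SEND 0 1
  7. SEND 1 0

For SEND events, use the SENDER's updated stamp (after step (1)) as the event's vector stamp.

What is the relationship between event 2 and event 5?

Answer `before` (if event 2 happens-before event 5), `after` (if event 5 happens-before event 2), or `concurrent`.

Answer: before

Derivation:
Initial: VV[0]=[0, 0, 0]
Initial: VV[1]=[0, 0, 0]
Initial: VV[2]=[0, 0, 0]
Event 1: SEND 2->0: VV[2][2]++ -> VV[2]=[0, 0, 1], msg_vec=[0, 0, 1]; VV[0]=max(VV[0],msg_vec) then VV[0][0]++ -> VV[0]=[1, 0, 1]
Event 2: SEND 2->1: VV[2][2]++ -> VV[2]=[0, 0, 2], msg_vec=[0, 0, 2]; VV[1]=max(VV[1],msg_vec) then VV[1][1]++ -> VV[1]=[0, 1, 2]
Event 3: LOCAL 2: VV[2][2]++ -> VV[2]=[0, 0, 3]
Event 4: LOCAL 1: VV[1][1]++ -> VV[1]=[0, 2, 2]
Event 5: LOCAL 2: VV[2][2]++ -> VV[2]=[0, 0, 4]
Event 6: SEND 0->1: VV[0][0]++ -> VV[0]=[2, 0, 1], msg_vec=[2, 0, 1]; VV[1]=max(VV[1],msg_vec) then VV[1][1]++ -> VV[1]=[2, 3, 2]
Event 7: SEND 1->0: VV[1][1]++ -> VV[1]=[2, 4, 2], msg_vec=[2, 4, 2]; VV[0]=max(VV[0],msg_vec) then VV[0][0]++ -> VV[0]=[3, 4, 2]
Event 2 stamp: [0, 0, 2]
Event 5 stamp: [0, 0, 4]
[0, 0, 2] <= [0, 0, 4]? True
[0, 0, 4] <= [0, 0, 2]? False
Relation: before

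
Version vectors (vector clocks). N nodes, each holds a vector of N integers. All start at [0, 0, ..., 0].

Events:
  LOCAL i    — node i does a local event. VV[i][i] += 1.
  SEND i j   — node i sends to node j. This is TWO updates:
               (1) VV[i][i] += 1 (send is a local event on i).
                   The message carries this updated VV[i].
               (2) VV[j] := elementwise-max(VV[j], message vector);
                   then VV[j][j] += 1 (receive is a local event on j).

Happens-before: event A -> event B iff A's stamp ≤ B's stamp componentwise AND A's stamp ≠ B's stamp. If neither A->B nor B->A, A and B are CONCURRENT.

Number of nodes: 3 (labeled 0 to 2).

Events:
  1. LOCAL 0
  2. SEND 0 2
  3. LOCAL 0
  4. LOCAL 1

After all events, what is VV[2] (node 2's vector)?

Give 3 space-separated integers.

Answer: 2 0 1

Derivation:
Initial: VV[0]=[0, 0, 0]
Initial: VV[1]=[0, 0, 0]
Initial: VV[2]=[0, 0, 0]
Event 1: LOCAL 0: VV[0][0]++ -> VV[0]=[1, 0, 0]
Event 2: SEND 0->2: VV[0][0]++ -> VV[0]=[2, 0, 0], msg_vec=[2, 0, 0]; VV[2]=max(VV[2],msg_vec) then VV[2][2]++ -> VV[2]=[2, 0, 1]
Event 3: LOCAL 0: VV[0][0]++ -> VV[0]=[3, 0, 0]
Event 4: LOCAL 1: VV[1][1]++ -> VV[1]=[0, 1, 0]
Final vectors: VV[0]=[3, 0, 0]; VV[1]=[0, 1, 0]; VV[2]=[2, 0, 1]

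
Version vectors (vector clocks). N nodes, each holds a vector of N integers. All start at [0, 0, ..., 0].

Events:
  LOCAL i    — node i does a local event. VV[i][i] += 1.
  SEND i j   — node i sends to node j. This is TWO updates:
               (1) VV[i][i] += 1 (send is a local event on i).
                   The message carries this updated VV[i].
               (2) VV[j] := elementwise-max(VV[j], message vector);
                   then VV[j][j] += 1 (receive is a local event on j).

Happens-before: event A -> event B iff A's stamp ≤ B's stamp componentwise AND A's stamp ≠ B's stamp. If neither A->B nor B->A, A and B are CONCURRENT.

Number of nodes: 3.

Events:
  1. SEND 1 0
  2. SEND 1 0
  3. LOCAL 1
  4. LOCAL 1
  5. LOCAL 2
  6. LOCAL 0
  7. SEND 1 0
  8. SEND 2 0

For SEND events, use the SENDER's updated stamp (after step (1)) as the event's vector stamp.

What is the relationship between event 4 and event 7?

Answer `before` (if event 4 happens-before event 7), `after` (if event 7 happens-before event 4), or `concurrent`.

Answer: before

Derivation:
Initial: VV[0]=[0, 0, 0]
Initial: VV[1]=[0, 0, 0]
Initial: VV[2]=[0, 0, 0]
Event 1: SEND 1->0: VV[1][1]++ -> VV[1]=[0, 1, 0], msg_vec=[0, 1, 0]; VV[0]=max(VV[0],msg_vec) then VV[0][0]++ -> VV[0]=[1, 1, 0]
Event 2: SEND 1->0: VV[1][1]++ -> VV[1]=[0, 2, 0], msg_vec=[0, 2, 0]; VV[0]=max(VV[0],msg_vec) then VV[0][0]++ -> VV[0]=[2, 2, 0]
Event 3: LOCAL 1: VV[1][1]++ -> VV[1]=[0, 3, 0]
Event 4: LOCAL 1: VV[1][1]++ -> VV[1]=[0, 4, 0]
Event 5: LOCAL 2: VV[2][2]++ -> VV[2]=[0, 0, 1]
Event 6: LOCAL 0: VV[0][0]++ -> VV[0]=[3, 2, 0]
Event 7: SEND 1->0: VV[1][1]++ -> VV[1]=[0, 5, 0], msg_vec=[0, 5, 0]; VV[0]=max(VV[0],msg_vec) then VV[0][0]++ -> VV[0]=[4, 5, 0]
Event 8: SEND 2->0: VV[2][2]++ -> VV[2]=[0, 0, 2], msg_vec=[0, 0, 2]; VV[0]=max(VV[0],msg_vec) then VV[0][0]++ -> VV[0]=[5, 5, 2]
Event 4 stamp: [0, 4, 0]
Event 7 stamp: [0, 5, 0]
[0, 4, 0] <= [0, 5, 0]? True
[0, 5, 0] <= [0, 4, 0]? False
Relation: before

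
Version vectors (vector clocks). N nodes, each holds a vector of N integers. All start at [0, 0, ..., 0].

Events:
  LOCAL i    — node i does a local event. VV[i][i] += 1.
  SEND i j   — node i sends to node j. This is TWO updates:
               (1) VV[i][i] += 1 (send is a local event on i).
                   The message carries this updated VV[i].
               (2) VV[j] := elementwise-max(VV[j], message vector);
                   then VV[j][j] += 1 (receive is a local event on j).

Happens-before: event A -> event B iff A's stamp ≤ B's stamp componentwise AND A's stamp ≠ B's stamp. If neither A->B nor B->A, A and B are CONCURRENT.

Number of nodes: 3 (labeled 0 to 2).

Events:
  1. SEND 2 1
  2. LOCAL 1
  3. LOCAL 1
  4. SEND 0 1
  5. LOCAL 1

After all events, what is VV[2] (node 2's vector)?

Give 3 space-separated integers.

Initial: VV[0]=[0, 0, 0]
Initial: VV[1]=[0, 0, 0]
Initial: VV[2]=[0, 0, 0]
Event 1: SEND 2->1: VV[2][2]++ -> VV[2]=[0, 0, 1], msg_vec=[0, 0, 1]; VV[1]=max(VV[1],msg_vec) then VV[1][1]++ -> VV[1]=[0, 1, 1]
Event 2: LOCAL 1: VV[1][1]++ -> VV[1]=[0, 2, 1]
Event 3: LOCAL 1: VV[1][1]++ -> VV[1]=[0, 3, 1]
Event 4: SEND 0->1: VV[0][0]++ -> VV[0]=[1, 0, 0], msg_vec=[1, 0, 0]; VV[1]=max(VV[1],msg_vec) then VV[1][1]++ -> VV[1]=[1, 4, 1]
Event 5: LOCAL 1: VV[1][1]++ -> VV[1]=[1, 5, 1]
Final vectors: VV[0]=[1, 0, 0]; VV[1]=[1, 5, 1]; VV[2]=[0, 0, 1]

Answer: 0 0 1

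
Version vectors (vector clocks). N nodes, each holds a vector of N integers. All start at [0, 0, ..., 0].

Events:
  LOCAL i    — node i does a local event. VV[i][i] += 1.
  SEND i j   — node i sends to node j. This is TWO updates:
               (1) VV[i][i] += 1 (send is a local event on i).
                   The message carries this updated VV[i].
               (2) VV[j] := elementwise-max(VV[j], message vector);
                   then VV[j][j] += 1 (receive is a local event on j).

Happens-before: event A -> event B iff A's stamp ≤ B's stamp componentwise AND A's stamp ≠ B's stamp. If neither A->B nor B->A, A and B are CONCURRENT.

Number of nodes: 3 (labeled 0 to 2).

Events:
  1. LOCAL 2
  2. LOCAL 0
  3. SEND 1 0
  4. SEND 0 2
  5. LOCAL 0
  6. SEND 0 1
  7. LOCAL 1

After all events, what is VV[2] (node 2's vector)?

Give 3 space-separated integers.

Answer: 3 1 2

Derivation:
Initial: VV[0]=[0, 0, 0]
Initial: VV[1]=[0, 0, 0]
Initial: VV[2]=[0, 0, 0]
Event 1: LOCAL 2: VV[2][2]++ -> VV[2]=[0, 0, 1]
Event 2: LOCAL 0: VV[0][0]++ -> VV[0]=[1, 0, 0]
Event 3: SEND 1->0: VV[1][1]++ -> VV[1]=[0, 1, 0], msg_vec=[0, 1, 0]; VV[0]=max(VV[0],msg_vec) then VV[0][0]++ -> VV[0]=[2, 1, 0]
Event 4: SEND 0->2: VV[0][0]++ -> VV[0]=[3, 1, 0], msg_vec=[3, 1, 0]; VV[2]=max(VV[2],msg_vec) then VV[2][2]++ -> VV[2]=[3, 1, 2]
Event 5: LOCAL 0: VV[0][0]++ -> VV[0]=[4, 1, 0]
Event 6: SEND 0->1: VV[0][0]++ -> VV[0]=[5, 1, 0], msg_vec=[5, 1, 0]; VV[1]=max(VV[1],msg_vec) then VV[1][1]++ -> VV[1]=[5, 2, 0]
Event 7: LOCAL 1: VV[1][1]++ -> VV[1]=[5, 3, 0]
Final vectors: VV[0]=[5, 1, 0]; VV[1]=[5, 3, 0]; VV[2]=[3, 1, 2]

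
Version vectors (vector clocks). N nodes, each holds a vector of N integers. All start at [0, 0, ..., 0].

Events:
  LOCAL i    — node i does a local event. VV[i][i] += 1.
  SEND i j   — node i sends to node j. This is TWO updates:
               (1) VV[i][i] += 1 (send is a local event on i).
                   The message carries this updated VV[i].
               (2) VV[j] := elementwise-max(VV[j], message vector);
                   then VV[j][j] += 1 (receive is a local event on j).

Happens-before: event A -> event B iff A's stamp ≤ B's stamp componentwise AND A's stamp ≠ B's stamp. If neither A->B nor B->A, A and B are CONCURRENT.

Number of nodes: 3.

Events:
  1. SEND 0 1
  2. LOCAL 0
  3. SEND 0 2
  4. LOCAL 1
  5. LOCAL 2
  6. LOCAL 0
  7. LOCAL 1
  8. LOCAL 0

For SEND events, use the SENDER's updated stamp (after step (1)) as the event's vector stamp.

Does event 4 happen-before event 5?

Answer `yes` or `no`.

Initial: VV[0]=[0, 0, 0]
Initial: VV[1]=[0, 0, 0]
Initial: VV[2]=[0, 0, 0]
Event 1: SEND 0->1: VV[0][0]++ -> VV[0]=[1, 0, 0], msg_vec=[1, 0, 0]; VV[1]=max(VV[1],msg_vec) then VV[1][1]++ -> VV[1]=[1, 1, 0]
Event 2: LOCAL 0: VV[0][0]++ -> VV[0]=[2, 0, 0]
Event 3: SEND 0->2: VV[0][0]++ -> VV[0]=[3, 0, 0], msg_vec=[3, 0, 0]; VV[2]=max(VV[2],msg_vec) then VV[2][2]++ -> VV[2]=[3, 0, 1]
Event 4: LOCAL 1: VV[1][1]++ -> VV[1]=[1, 2, 0]
Event 5: LOCAL 2: VV[2][2]++ -> VV[2]=[3, 0, 2]
Event 6: LOCAL 0: VV[0][0]++ -> VV[0]=[4, 0, 0]
Event 7: LOCAL 1: VV[1][1]++ -> VV[1]=[1, 3, 0]
Event 8: LOCAL 0: VV[0][0]++ -> VV[0]=[5, 0, 0]
Event 4 stamp: [1, 2, 0]
Event 5 stamp: [3, 0, 2]
[1, 2, 0] <= [3, 0, 2]? False. Equal? False. Happens-before: False

Answer: no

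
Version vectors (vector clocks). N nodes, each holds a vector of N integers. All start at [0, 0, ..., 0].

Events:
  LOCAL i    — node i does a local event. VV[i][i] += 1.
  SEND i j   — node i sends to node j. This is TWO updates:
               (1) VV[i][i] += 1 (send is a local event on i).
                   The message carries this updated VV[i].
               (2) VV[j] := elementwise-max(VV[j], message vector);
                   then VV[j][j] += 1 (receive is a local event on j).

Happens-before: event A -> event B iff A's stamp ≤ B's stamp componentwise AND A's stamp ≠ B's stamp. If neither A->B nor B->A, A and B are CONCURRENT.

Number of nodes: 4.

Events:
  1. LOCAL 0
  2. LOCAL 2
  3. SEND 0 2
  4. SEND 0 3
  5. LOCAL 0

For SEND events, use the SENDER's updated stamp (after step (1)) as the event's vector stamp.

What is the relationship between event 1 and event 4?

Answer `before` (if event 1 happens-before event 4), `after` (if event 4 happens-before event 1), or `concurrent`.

Answer: before

Derivation:
Initial: VV[0]=[0, 0, 0, 0]
Initial: VV[1]=[0, 0, 0, 0]
Initial: VV[2]=[0, 0, 0, 0]
Initial: VV[3]=[0, 0, 0, 0]
Event 1: LOCAL 0: VV[0][0]++ -> VV[0]=[1, 0, 0, 0]
Event 2: LOCAL 2: VV[2][2]++ -> VV[2]=[0, 0, 1, 0]
Event 3: SEND 0->2: VV[0][0]++ -> VV[0]=[2, 0, 0, 0], msg_vec=[2, 0, 0, 0]; VV[2]=max(VV[2],msg_vec) then VV[2][2]++ -> VV[2]=[2, 0, 2, 0]
Event 4: SEND 0->3: VV[0][0]++ -> VV[0]=[3, 0, 0, 0], msg_vec=[3, 0, 0, 0]; VV[3]=max(VV[3],msg_vec) then VV[3][3]++ -> VV[3]=[3, 0, 0, 1]
Event 5: LOCAL 0: VV[0][0]++ -> VV[0]=[4, 0, 0, 0]
Event 1 stamp: [1, 0, 0, 0]
Event 4 stamp: [3, 0, 0, 0]
[1, 0, 0, 0] <= [3, 0, 0, 0]? True
[3, 0, 0, 0] <= [1, 0, 0, 0]? False
Relation: before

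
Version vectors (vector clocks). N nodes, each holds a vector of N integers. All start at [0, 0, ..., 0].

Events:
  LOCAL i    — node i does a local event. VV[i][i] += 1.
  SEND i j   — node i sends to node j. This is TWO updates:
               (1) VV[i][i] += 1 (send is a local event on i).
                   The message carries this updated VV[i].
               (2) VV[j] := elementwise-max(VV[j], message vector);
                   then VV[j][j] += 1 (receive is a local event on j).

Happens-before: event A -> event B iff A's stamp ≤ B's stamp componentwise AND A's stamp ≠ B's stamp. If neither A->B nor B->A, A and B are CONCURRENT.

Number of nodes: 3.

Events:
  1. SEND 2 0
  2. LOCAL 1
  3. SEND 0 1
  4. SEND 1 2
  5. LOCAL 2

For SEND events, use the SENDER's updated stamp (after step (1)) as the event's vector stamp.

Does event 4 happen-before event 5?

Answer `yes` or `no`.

Initial: VV[0]=[0, 0, 0]
Initial: VV[1]=[0, 0, 0]
Initial: VV[2]=[0, 0, 0]
Event 1: SEND 2->0: VV[2][2]++ -> VV[2]=[0, 0, 1], msg_vec=[0, 0, 1]; VV[0]=max(VV[0],msg_vec) then VV[0][0]++ -> VV[0]=[1, 0, 1]
Event 2: LOCAL 1: VV[1][1]++ -> VV[1]=[0, 1, 0]
Event 3: SEND 0->1: VV[0][0]++ -> VV[0]=[2, 0, 1], msg_vec=[2, 0, 1]; VV[1]=max(VV[1],msg_vec) then VV[1][1]++ -> VV[1]=[2, 2, 1]
Event 4: SEND 1->2: VV[1][1]++ -> VV[1]=[2, 3, 1], msg_vec=[2, 3, 1]; VV[2]=max(VV[2],msg_vec) then VV[2][2]++ -> VV[2]=[2, 3, 2]
Event 5: LOCAL 2: VV[2][2]++ -> VV[2]=[2, 3, 3]
Event 4 stamp: [2, 3, 1]
Event 5 stamp: [2, 3, 3]
[2, 3, 1] <= [2, 3, 3]? True. Equal? False. Happens-before: True

Answer: yes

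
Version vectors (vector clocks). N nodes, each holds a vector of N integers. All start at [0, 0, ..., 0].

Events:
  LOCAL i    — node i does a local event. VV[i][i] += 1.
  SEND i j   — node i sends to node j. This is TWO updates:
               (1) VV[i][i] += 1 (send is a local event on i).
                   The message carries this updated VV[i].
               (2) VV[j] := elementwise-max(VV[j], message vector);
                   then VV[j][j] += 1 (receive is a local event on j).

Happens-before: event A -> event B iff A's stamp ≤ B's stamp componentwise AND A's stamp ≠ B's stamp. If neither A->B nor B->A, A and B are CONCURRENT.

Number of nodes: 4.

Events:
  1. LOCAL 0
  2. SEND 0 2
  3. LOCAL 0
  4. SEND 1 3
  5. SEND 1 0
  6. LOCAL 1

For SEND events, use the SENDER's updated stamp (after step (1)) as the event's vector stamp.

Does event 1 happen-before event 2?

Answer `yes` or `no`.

Initial: VV[0]=[0, 0, 0, 0]
Initial: VV[1]=[0, 0, 0, 0]
Initial: VV[2]=[0, 0, 0, 0]
Initial: VV[3]=[0, 0, 0, 0]
Event 1: LOCAL 0: VV[0][0]++ -> VV[0]=[1, 0, 0, 0]
Event 2: SEND 0->2: VV[0][0]++ -> VV[0]=[2, 0, 0, 0], msg_vec=[2, 0, 0, 0]; VV[2]=max(VV[2],msg_vec) then VV[2][2]++ -> VV[2]=[2, 0, 1, 0]
Event 3: LOCAL 0: VV[0][0]++ -> VV[0]=[3, 0, 0, 0]
Event 4: SEND 1->3: VV[1][1]++ -> VV[1]=[0, 1, 0, 0], msg_vec=[0, 1, 0, 0]; VV[3]=max(VV[3],msg_vec) then VV[3][3]++ -> VV[3]=[0, 1, 0, 1]
Event 5: SEND 1->0: VV[1][1]++ -> VV[1]=[0, 2, 0, 0], msg_vec=[0, 2, 0, 0]; VV[0]=max(VV[0],msg_vec) then VV[0][0]++ -> VV[0]=[4, 2, 0, 0]
Event 6: LOCAL 1: VV[1][1]++ -> VV[1]=[0, 3, 0, 0]
Event 1 stamp: [1, 0, 0, 0]
Event 2 stamp: [2, 0, 0, 0]
[1, 0, 0, 0] <= [2, 0, 0, 0]? True. Equal? False. Happens-before: True

Answer: yes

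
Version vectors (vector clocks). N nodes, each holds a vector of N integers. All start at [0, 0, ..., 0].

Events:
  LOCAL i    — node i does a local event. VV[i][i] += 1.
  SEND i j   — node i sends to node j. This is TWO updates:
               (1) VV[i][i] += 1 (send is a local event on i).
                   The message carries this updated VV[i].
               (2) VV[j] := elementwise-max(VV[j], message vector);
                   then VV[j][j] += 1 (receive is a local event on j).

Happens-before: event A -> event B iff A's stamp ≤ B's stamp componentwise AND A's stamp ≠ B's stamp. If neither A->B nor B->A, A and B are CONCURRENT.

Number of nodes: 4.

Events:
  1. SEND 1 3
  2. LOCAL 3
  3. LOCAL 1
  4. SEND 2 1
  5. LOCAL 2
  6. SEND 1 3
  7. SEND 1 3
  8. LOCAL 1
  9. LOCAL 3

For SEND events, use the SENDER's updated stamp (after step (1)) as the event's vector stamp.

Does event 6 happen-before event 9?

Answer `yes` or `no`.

Initial: VV[0]=[0, 0, 0, 0]
Initial: VV[1]=[0, 0, 0, 0]
Initial: VV[2]=[0, 0, 0, 0]
Initial: VV[3]=[0, 0, 0, 0]
Event 1: SEND 1->3: VV[1][1]++ -> VV[1]=[0, 1, 0, 0], msg_vec=[0, 1, 0, 0]; VV[3]=max(VV[3],msg_vec) then VV[3][3]++ -> VV[3]=[0, 1, 0, 1]
Event 2: LOCAL 3: VV[3][3]++ -> VV[3]=[0, 1, 0, 2]
Event 3: LOCAL 1: VV[1][1]++ -> VV[1]=[0, 2, 0, 0]
Event 4: SEND 2->1: VV[2][2]++ -> VV[2]=[0, 0, 1, 0], msg_vec=[0, 0, 1, 0]; VV[1]=max(VV[1],msg_vec) then VV[1][1]++ -> VV[1]=[0, 3, 1, 0]
Event 5: LOCAL 2: VV[2][2]++ -> VV[2]=[0, 0, 2, 0]
Event 6: SEND 1->3: VV[1][1]++ -> VV[1]=[0, 4, 1, 0], msg_vec=[0, 4, 1, 0]; VV[3]=max(VV[3],msg_vec) then VV[3][3]++ -> VV[3]=[0, 4, 1, 3]
Event 7: SEND 1->3: VV[1][1]++ -> VV[1]=[0, 5, 1, 0], msg_vec=[0, 5, 1, 0]; VV[3]=max(VV[3],msg_vec) then VV[3][3]++ -> VV[3]=[0, 5, 1, 4]
Event 8: LOCAL 1: VV[1][1]++ -> VV[1]=[0, 6, 1, 0]
Event 9: LOCAL 3: VV[3][3]++ -> VV[3]=[0, 5, 1, 5]
Event 6 stamp: [0, 4, 1, 0]
Event 9 stamp: [0, 5, 1, 5]
[0, 4, 1, 0] <= [0, 5, 1, 5]? True. Equal? False. Happens-before: True

Answer: yes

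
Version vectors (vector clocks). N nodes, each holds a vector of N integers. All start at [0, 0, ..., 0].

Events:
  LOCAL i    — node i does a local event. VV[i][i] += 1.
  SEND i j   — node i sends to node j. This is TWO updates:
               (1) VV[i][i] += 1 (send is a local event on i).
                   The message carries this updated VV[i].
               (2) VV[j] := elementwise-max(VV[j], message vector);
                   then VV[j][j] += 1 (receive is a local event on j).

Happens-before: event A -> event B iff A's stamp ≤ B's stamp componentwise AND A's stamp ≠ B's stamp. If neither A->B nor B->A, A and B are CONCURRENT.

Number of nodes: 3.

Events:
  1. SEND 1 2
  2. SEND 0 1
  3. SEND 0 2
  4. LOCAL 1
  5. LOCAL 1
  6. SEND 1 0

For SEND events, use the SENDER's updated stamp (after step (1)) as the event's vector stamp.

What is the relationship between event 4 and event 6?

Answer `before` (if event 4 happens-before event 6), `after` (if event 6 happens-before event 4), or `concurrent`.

Answer: before

Derivation:
Initial: VV[0]=[0, 0, 0]
Initial: VV[1]=[0, 0, 0]
Initial: VV[2]=[0, 0, 0]
Event 1: SEND 1->2: VV[1][1]++ -> VV[1]=[0, 1, 0], msg_vec=[0, 1, 0]; VV[2]=max(VV[2],msg_vec) then VV[2][2]++ -> VV[2]=[0, 1, 1]
Event 2: SEND 0->1: VV[0][0]++ -> VV[0]=[1, 0, 0], msg_vec=[1, 0, 0]; VV[1]=max(VV[1],msg_vec) then VV[1][1]++ -> VV[1]=[1, 2, 0]
Event 3: SEND 0->2: VV[0][0]++ -> VV[0]=[2, 0, 0], msg_vec=[2, 0, 0]; VV[2]=max(VV[2],msg_vec) then VV[2][2]++ -> VV[2]=[2, 1, 2]
Event 4: LOCAL 1: VV[1][1]++ -> VV[1]=[1, 3, 0]
Event 5: LOCAL 1: VV[1][1]++ -> VV[1]=[1, 4, 0]
Event 6: SEND 1->0: VV[1][1]++ -> VV[1]=[1, 5, 0], msg_vec=[1, 5, 0]; VV[0]=max(VV[0],msg_vec) then VV[0][0]++ -> VV[0]=[3, 5, 0]
Event 4 stamp: [1, 3, 0]
Event 6 stamp: [1, 5, 0]
[1, 3, 0] <= [1, 5, 0]? True
[1, 5, 0] <= [1, 3, 0]? False
Relation: before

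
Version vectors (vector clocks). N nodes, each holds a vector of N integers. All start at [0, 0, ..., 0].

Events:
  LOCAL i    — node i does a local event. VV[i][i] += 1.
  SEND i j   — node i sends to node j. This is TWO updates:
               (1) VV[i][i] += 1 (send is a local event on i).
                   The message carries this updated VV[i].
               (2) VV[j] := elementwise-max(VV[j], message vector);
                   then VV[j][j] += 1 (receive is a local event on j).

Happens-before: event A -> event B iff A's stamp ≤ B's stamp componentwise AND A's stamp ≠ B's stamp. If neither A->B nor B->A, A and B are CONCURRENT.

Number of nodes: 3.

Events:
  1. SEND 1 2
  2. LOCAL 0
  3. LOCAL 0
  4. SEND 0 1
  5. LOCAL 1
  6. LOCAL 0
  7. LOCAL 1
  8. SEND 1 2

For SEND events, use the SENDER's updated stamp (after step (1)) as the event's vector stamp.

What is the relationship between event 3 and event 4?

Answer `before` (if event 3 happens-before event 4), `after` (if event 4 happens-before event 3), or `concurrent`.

Initial: VV[0]=[0, 0, 0]
Initial: VV[1]=[0, 0, 0]
Initial: VV[2]=[0, 0, 0]
Event 1: SEND 1->2: VV[1][1]++ -> VV[1]=[0, 1, 0], msg_vec=[0, 1, 0]; VV[2]=max(VV[2],msg_vec) then VV[2][2]++ -> VV[2]=[0, 1, 1]
Event 2: LOCAL 0: VV[0][0]++ -> VV[0]=[1, 0, 0]
Event 3: LOCAL 0: VV[0][0]++ -> VV[0]=[2, 0, 0]
Event 4: SEND 0->1: VV[0][0]++ -> VV[0]=[3, 0, 0], msg_vec=[3, 0, 0]; VV[1]=max(VV[1],msg_vec) then VV[1][1]++ -> VV[1]=[3, 2, 0]
Event 5: LOCAL 1: VV[1][1]++ -> VV[1]=[3, 3, 0]
Event 6: LOCAL 0: VV[0][0]++ -> VV[0]=[4, 0, 0]
Event 7: LOCAL 1: VV[1][1]++ -> VV[1]=[3, 4, 0]
Event 8: SEND 1->2: VV[1][1]++ -> VV[1]=[3, 5, 0], msg_vec=[3, 5, 0]; VV[2]=max(VV[2],msg_vec) then VV[2][2]++ -> VV[2]=[3, 5, 2]
Event 3 stamp: [2, 0, 0]
Event 4 stamp: [3, 0, 0]
[2, 0, 0] <= [3, 0, 0]? True
[3, 0, 0] <= [2, 0, 0]? False
Relation: before

Answer: before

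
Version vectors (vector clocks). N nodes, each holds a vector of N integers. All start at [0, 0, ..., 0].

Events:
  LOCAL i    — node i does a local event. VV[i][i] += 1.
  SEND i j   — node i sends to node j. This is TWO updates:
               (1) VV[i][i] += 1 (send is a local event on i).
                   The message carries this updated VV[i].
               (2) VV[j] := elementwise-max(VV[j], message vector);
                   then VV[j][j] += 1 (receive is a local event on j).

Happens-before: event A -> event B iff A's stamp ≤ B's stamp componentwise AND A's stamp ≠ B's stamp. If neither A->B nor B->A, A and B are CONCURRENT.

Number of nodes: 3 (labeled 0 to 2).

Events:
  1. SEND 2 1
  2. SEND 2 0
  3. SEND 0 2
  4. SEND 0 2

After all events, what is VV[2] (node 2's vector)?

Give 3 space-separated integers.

Answer: 3 0 4

Derivation:
Initial: VV[0]=[0, 0, 0]
Initial: VV[1]=[0, 0, 0]
Initial: VV[2]=[0, 0, 0]
Event 1: SEND 2->1: VV[2][2]++ -> VV[2]=[0, 0, 1], msg_vec=[0, 0, 1]; VV[1]=max(VV[1],msg_vec) then VV[1][1]++ -> VV[1]=[0, 1, 1]
Event 2: SEND 2->0: VV[2][2]++ -> VV[2]=[0, 0, 2], msg_vec=[0, 0, 2]; VV[0]=max(VV[0],msg_vec) then VV[0][0]++ -> VV[0]=[1, 0, 2]
Event 3: SEND 0->2: VV[0][0]++ -> VV[0]=[2, 0, 2], msg_vec=[2, 0, 2]; VV[2]=max(VV[2],msg_vec) then VV[2][2]++ -> VV[2]=[2, 0, 3]
Event 4: SEND 0->2: VV[0][0]++ -> VV[0]=[3, 0, 2], msg_vec=[3, 0, 2]; VV[2]=max(VV[2],msg_vec) then VV[2][2]++ -> VV[2]=[3, 0, 4]
Final vectors: VV[0]=[3, 0, 2]; VV[1]=[0, 1, 1]; VV[2]=[3, 0, 4]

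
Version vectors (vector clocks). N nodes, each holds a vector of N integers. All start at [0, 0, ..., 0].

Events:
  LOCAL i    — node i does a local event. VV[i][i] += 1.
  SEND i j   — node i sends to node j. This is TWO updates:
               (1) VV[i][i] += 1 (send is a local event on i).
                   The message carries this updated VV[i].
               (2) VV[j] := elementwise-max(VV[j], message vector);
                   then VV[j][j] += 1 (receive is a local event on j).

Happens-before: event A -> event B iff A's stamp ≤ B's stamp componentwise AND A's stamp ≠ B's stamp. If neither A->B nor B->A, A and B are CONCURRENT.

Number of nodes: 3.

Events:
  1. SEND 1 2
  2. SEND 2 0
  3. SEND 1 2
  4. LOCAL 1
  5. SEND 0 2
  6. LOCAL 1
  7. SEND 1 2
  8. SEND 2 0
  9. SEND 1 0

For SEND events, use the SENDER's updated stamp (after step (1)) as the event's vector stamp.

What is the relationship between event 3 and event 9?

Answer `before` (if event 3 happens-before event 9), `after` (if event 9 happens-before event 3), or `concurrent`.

Initial: VV[0]=[0, 0, 0]
Initial: VV[1]=[0, 0, 0]
Initial: VV[2]=[0, 0, 0]
Event 1: SEND 1->2: VV[1][1]++ -> VV[1]=[0, 1, 0], msg_vec=[0, 1, 0]; VV[2]=max(VV[2],msg_vec) then VV[2][2]++ -> VV[2]=[0, 1, 1]
Event 2: SEND 2->0: VV[2][2]++ -> VV[2]=[0, 1, 2], msg_vec=[0, 1, 2]; VV[0]=max(VV[0],msg_vec) then VV[0][0]++ -> VV[0]=[1, 1, 2]
Event 3: SEND 1->2: VV[1][1]++ -> VV[1]=[0, 2, 0], msg_vec=[0, 2, 0]; VV[2]=max(VV[2],msg_vec) then VV[2][2]++ -> VV[2]=[0, 2, 3]
Event 4: LOCAL 1: VV[1][1]++ -> VV[1]=[0, 3, 0]
Event 5: SEND 0->2: VV[0][0]++ -> VV[0]=[2, 1, 2], msg_vec=[2, 1, 2]; VV[2]=max(VV[2],msg_vec) then VV[2][2]++ -> VV[2]=[2, 2, 4]
Event 6: LOCAL 1: VV[1][1]++ -> VV[1]=[0, 4, 0]
Event 7: SEND 1->2: VV[1][1]++ -> VV[1]=[0, 5, 0], msg_vec=[0, 5, 0]; VV[2]=max(VV[2],msg_vec) then VV[2][2]++ -> VV[2]=[2, 5, 5]
Event 8: SEND 2->0: VV[2][2]++ -> VV[2]=[2, 5, 6], msg_vec=[2, 5, 6]; VV[0]=max(VV[0],msg_vec) then VV[0][0]++ -> VV[0]=[3, 5, 6]
Event 9: SEND 1->0: VV[1][1]++ -> VV[1]=[0, 6, 0], msg_vec=[0, 6, 0]; VV[0]=max(VV[0],msg_vec) then VV[0][0]++ -> VV[0]=[4, 6, 6]
Event 3 stamp: [0, 2, 0]
Event 9 stamp: [0, 6, 0]
[0, 2, 0] <= [0, 6, 0]? True
[0, 6, 0] <= [0, 2, 0]? False
Relation: before

Answer: before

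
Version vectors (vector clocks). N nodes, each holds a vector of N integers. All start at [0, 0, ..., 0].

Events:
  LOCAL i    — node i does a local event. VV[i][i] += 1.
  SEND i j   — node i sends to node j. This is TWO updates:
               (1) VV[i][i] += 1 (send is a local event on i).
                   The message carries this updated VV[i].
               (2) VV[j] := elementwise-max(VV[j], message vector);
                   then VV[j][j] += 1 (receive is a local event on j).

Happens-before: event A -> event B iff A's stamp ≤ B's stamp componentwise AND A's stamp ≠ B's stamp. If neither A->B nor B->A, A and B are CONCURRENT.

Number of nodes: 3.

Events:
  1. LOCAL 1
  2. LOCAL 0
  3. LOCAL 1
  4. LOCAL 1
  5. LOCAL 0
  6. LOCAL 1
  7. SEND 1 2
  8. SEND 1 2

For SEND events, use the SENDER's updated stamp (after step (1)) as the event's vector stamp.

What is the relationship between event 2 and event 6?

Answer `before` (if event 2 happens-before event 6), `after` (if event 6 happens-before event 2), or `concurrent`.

Answer: concurrent

Derivation:
Initial: VV[0]=[0, 0, 0]
Initial: VV[1]=[0, 0, 0]
Initial: VV[2]=[0, 0, 0]
Event 1: LOCAL 1: VV[1][1]++ -> VV[1]=[0, 1, 0]
Event 2: LOCAL 0: VV[0][0]++ -> VV[0]=[1, 0, 0]
Event 3: LOCAL 1: VV[1][1]++ -> VV[1]=[0, 2, 0]
Event 4: LOCAL 1: VV[1][1]++ -> VV[1]=[0, 3, 0]
Event 5: LOCAL 0: VV[0][0]++ -> VV[0]=[2, 0, 0]
Event 6: LOCAL 1: VV[1][1]++ -> VV[1]=[0, 4, 0]
Event 7: SEND 1->2: VV[1][1]++ -> VV[1]=[0, 5, 0], msg_vec=[0, 5, 0]; VV[2]=max(VV[2],msg_vec) then VV[2][2]++ -> VV[2]=[0, 5, 1]
Event 8: SEND 1->2: VV[1][1]++ -> VV[1]=[0, 6, 0], msg_vec=[0, 6, 0]; VV[2]=max(VV[2],msg_vec) then VV[2][2]++ -> VV[2]=[0, 6, 2]
Event 2 stamp: [1, 0, 0]
Event 6 stamp: [0, 4, 0]
[1, 0, 0] <= [0, 4, 0]? False
[0, 4, 0] <= [1, 0, 0]? False
Relation: concurrent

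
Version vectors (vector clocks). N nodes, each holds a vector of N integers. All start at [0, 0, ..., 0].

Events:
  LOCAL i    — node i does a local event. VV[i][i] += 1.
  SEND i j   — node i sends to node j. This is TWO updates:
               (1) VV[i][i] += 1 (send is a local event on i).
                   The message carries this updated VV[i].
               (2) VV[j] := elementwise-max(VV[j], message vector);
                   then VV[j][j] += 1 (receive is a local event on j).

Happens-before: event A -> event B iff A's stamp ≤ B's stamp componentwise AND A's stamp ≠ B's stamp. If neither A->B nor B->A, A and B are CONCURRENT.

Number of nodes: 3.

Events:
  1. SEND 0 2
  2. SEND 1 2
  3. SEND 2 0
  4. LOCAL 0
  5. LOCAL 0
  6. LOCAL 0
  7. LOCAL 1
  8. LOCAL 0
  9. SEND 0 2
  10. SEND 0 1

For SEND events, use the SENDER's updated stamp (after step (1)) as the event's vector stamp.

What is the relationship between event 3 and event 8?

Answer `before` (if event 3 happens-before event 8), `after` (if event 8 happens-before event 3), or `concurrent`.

Answer: before

Derivation:
Initial: VV[0]=[0, 0, 0]
Initial: VV[1]=[0, 0, 0]
Initial: VV[2]=[0, 0, 0]
Event 1: SEND 0->2: VV[0][0]++ -> VV[0]=[1, 0, 0], msg_vec=[1, 0, 0]; VV[2]=max(VV[2],msg_vec) then VV[2][2]++ -> VV[2]=[1, 0, 1]
Event 2: SEND 1->2: VV[1][1]++ -> VV[1]=[0, 1, 0], msg_vec=[0, 1, 0]; VV[2]=max(VV[2],msg_vec) then VV[2][2]++ -> VV[2]=[1, 1, 2]
Event 3: SEND 2->0: VV[2][2]++ -> VV[2]=[1, 1, 3], msg_vec=[1, 1, 3]; VV[0]=max(VV[0],msg_vec) then VV[0][0]++ -> VV[0]=[2, 1, 3]
Event 4: LOCAL 0: VV[0][0]++ -> VV[0]=[3, 1, 3]
Event 5: LOCAL 0: VV[0][0]++ -> VV[0]=[4, 1, 3]
Event 6: LOCAL 0: VV[0][0]++ -> VV[0]=[5, 1, 3]
Event 7: LOCAL 1: VV[1][1]++ -> VV[1]=[0, 2, 0]
Event 8: LOCAL 0: VV[0][0]++ -> VV[0]=[6, 1, 3]
Event 9: SEND 0->2: VV[0][0]++ -> VV[0]=[7, 1, 3], msg_vec=[7, 1, 3]; VV[2]=max(VV[2],msg_vec) then VV[2][2]++ -> VV[2]=[7, 1, 4]
Event 10: SEND 0->1: VV[0][0]++ -> VV[0]=[8, 1, 3], msg_vec=[8, 1, 3]; VV[1]=max(VV[1],msg_vec) then VV[1][1]++ -> VV[1]=[8, 3, 3]
Event 3 stamp: [1, 1, 3]
Event 8 stamp: [6, 1, 3]
[1, 1, 3] <= [6, 1, 3]? True
[6, 1, 3] <= [1, 1, 3]? False
Relation: before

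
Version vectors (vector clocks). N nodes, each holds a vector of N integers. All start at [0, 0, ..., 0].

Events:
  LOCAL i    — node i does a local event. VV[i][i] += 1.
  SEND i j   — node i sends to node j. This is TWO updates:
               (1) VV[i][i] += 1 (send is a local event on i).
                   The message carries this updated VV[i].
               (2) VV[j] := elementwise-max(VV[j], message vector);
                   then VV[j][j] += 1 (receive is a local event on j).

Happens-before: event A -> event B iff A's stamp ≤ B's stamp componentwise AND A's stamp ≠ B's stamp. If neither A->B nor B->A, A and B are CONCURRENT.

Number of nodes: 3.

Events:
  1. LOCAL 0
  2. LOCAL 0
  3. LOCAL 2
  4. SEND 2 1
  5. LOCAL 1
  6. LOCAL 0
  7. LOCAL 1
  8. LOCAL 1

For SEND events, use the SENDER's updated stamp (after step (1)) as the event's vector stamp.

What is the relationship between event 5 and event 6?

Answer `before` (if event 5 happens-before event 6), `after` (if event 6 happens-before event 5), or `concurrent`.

Answer: concurrent

Derivation:
Initial: VV[0]=[0, 0, 0]
Initial: VV[1]=[0, 0, 0]
Initial: VV[2]=[0, 0, 0]
Event 1: LOCAL 0: VV[0][0]++ -> VV[0]=[1, 0, 0]
Event 2: LOCAL 0: VV[0][0]++ -> VV[0]=[2, 0, 0]
Event 3: LOCAL 2: VV[2][2]++ -> VV[2]=[0, 0, 1]
Event 4: SEND 2->1: VV[2][2]++ -> VV[2]=[0, 0, 2], msg_vec=[0, 0, 2]; VV[1]=max(VV[1],msg_vec) then VV[1][1]++ -> VV[1]=[0, 1, 2]
Event 5: LOCAL 1: VV[1][1]++ -> VV[1]=[0, 2, 2]
Event 6: LOCAL 0: VV[0][0]++ -> VV[0]=[3, 0, 0]
Event 7: LOCAL 1: VV[1][1]++ -> VV[1]=[0, 3, 2]
Event 8: LOCAL 1: VV[1][1]++ -> VV[1]=[0, 4, 2]
Event 5 stamp: [0, 2, 2]
Event 6 stamp: [3, 0, 0]
[0, 2, 2] <= [3, 0, 0]? False
[3, 0, 0] <= [0, 2, 2]? False
Relation: concurrent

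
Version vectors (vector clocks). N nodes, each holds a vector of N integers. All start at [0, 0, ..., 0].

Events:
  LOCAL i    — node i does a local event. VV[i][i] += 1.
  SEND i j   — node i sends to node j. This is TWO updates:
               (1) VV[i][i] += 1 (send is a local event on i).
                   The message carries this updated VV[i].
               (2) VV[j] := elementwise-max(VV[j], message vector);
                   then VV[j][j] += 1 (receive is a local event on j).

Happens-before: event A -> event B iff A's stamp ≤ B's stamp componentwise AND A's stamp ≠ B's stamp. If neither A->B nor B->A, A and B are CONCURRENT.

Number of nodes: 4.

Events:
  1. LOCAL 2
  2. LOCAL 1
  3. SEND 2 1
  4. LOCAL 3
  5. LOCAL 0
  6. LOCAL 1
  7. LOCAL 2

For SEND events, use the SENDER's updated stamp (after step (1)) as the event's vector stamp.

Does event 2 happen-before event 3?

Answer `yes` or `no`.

Answer: no

Derivation:
Initial: VV[0]=[0, 0, 0, 0]
Initial: VV[1]=[0, 0, 0, 0]
Initial: VV[2]=[0, 0, 0, 0]
Initial: VV[3]=[0, 0, 0, 0]
Event 1: LOCAL 2: VV[2][2]++ -> VV[2]=[0, 0, 1, 0]
Event 2: LOCAL 1: VV[1][1]++ -> VV[1]=[0, 1, 0, 0]
Event 3: SEND 2->1: VV[2][2]++ -> VV[2]=[0, 0, 2, 0], msg_vec=[0, 0, 2, 0]; VV[1]=max(VV[1],msg_vec) then VV[1][1]++ -> VV[1]=[0, 2, 2, 0]
Event 4: LOCAL 3: VV[3][3]++ -> VV[3]=[0, 0, 0, 1]
Event 5: LOCAL 0: VV[0][0]++ -> VV[0]=[1, 0, 0, 0]
Event 6: LOCAL 1: VV[1][1]++ -> VV[1]=[0, 3, 2, 0]
Event 7: LOCAL 2: VV[2][2]++ -> VV[2]=[0, 0, 3, 0]
Event 2 stamp: [0, 1, 0, 0]
Event 3 stamp: [0, 0, 2, 0]
[0, 1, 0, 0] <= [0, 0, 2, 0]? False. Equal? False. Happens-before: False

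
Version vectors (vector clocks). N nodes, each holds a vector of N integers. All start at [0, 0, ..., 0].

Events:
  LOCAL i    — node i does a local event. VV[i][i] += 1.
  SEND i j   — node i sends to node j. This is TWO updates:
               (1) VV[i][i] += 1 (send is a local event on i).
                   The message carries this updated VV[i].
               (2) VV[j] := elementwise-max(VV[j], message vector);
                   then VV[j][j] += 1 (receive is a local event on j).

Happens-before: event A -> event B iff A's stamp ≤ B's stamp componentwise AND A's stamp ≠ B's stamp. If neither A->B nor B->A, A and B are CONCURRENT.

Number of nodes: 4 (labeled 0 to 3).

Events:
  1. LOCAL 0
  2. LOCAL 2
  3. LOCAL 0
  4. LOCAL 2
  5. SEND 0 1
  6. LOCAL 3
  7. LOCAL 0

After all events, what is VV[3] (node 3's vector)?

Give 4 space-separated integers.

Initial: VV[0]=[0, 0, 0, 0]
Initial: VV[1]=[0, 0, 0, 0]
Initial: VV[2]=[0, 0, 0, 0]
Initial: VV[3]=[0, 0, 0, 0]
Event 1: LOCAL 0: VV[0][0]++ -> VV[0]=[1, 0, 0, 0]
Event 2: LOCAL 2: VV[2][2]++ -> VV[2]=[0, 0, 1, 0]
Event 3: LOCAL 0: VV[0][0]++ -> VV[0]=[2, 0, 0, 0]
Event 4: LOCAL 2: VV[2][2]++ -> VV[2]=[0, 0, 2, 0]
Event 5: SEND 0->1: VV[0][0]++ -> VV[0]=[3, 0, 0, 0], msg_vec=[3, 0, 0, 0]; VV[1]=max(VV[1],msg_vec) then VV[1][1]++ -> VV[1]=[3, 1, 0, 0]
Event 6: LOCAL 3: VV[3][3]++ -> VV[3]=[0, 0, 0, 1]
Event 7: LOCAL 0: VV[0][0]++ -> VV[0]=[4, 0, 0, 0]
Final vectors: VV[0]=[4, 0, 0, 0]; VV[1]=[3, 1, 0, 0]; VV[2]=[0, 0, 2, 0]; VV[3]=[0, 0, 0, 1]

Answer: 0 0 0 1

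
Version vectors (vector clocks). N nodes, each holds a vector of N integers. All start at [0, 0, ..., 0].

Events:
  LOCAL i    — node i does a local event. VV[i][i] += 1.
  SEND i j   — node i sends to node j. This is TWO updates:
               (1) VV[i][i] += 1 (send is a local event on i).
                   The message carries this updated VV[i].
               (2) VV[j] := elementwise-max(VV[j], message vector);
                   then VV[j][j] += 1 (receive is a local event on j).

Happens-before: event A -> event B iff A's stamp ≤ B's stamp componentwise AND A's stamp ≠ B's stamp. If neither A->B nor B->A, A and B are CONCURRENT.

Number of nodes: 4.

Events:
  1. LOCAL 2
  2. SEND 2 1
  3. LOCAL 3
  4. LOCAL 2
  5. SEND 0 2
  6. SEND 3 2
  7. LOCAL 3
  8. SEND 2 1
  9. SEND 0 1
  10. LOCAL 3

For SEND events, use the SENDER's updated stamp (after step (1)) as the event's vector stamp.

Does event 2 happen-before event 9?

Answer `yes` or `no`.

Initial: VV[0]=[0, 0, 0, 0]
Initial: VV[1]=[0, 0, 0, 0]
Initial: VV[2]=[0, 0, 0, 0]
Initial: VV[3]=[0, 0, 0, 0]
Event 1: LOCAL 2: VV[2][2]++ -> VV[2]=[0, 0, 1, 0]
Event 2: SEND 2->1: VV[2][2]++ -> VV[2]=[0, 0, 2, 0], msg_vec=[0, 0, 2, 0]; VV[1]=max(VV[1],msg_vec) then VV[1][1]++ -> VV[1]=[0, 1, 2, 0]
Event 3: LOCAL 3: VV[3][3]++ -> VV[3]=[0, 0, 0, 1]
Event 4: LOCAL 2: VV[2][2]++ -> VV[2]=[0, 0, 3, 0]
Event 5: SEND 0->2: VV[0][0]++ -> VV[0]=[1, 0, 0, 0], msg_vec=[1, 0, 0, 0]; VV[2]=max(VV[2],msg_vec) then VV[2][2]++ -> VV[2]=[1, 0, 4, 0]
Event 6: SEND 3->2: VV[3][3]++ -> VV[3]=[0, 0, 0, 2], msg_vec=[0, 0, 0, 2]; VV[2]=max(VV[2],msg_vec) then VV[2][2]++ -> VV[2]=[1, 0, 5, 2]
Event 7: LOCAL 3: VV[3][3]++ -> VV[3]=[0, 0, 0, 3]
Event 8: SEND 2->1: VV[2][2]++ -> VV[2]=[1, 0, 6, 2], msg_vec=[1, 0, 6, 2]; VV[1]=max(VV[1],msg_vec) then VV[1][1]++ -> VV[1]=[1, 2, 6, 2]
Event 9: SEND 0->1: VV[0][0]++ -> VV[0]=[2, 0, 0, 0], msg_vec=[2, 0, 0, 0]; VV[1]=max(VV[1],msg_vec) then VV[1][1]++ -> VV[1]=[2, 3, 6, 2]
Event 10: LOCAL 3: VV[3][3]++ -> VV[3]=[0, 0, 0, 4]
Event 2 stamp: [0, 0, 2, 0]
Event 9 stamp: [2, 0, 0, 0]
[0, 0, 2, 0] <= [2, 0, 0, 0]? False. Equal? False. Happens-before: False

Answer: no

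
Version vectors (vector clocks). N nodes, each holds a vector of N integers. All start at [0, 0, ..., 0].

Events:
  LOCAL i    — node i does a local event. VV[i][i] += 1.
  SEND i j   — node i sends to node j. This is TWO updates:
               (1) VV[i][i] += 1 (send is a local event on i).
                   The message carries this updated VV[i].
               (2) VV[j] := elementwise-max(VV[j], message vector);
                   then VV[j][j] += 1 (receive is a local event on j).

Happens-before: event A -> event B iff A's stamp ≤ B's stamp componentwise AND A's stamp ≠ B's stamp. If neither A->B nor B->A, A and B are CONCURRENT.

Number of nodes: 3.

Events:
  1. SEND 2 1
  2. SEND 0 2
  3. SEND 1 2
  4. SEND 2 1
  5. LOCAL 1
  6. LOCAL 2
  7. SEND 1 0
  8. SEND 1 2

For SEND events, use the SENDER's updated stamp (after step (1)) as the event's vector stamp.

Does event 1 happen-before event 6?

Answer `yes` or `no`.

Initial: VV[0]=[0, 0, 0]
Initial: VV[1]=[0, 0, 0]
Initial: VV[2]=[0, 0, 0]
Event 1: SEND 2->1: VV[2][2]++ -> VV[2]=[0, 0, 1], msg_vec=[0, 0, 1]; VV[1]=max(VV[1],msg_vec) then VV[1][1]++ -> VV[1]=[0, 1, 1]
Event 2: SEND 0->2: VV[0][0]++ -> VV[0]=[1, 0, 0], msg_vec=[1, 0, 0]; VV[2]=max(VV[2],msg_vec) then VV[2][2]++ -> VV[2]=[1, 0, 2]
Event 3: SEND 1->2: VV[1][1]++ -> VV[1]=[0, 2, 1], msg_vec=[0, 2, 1]; VV[2]=max(VV[2],msg_vec) then VV[2][2]++ -> VV[2]=[1, 2, 3]
Event 4: SEND 2->1: VV[2][2]++ -> VV[2]=[1, 2, 4], msg_vec=[1, 2, 4]; VV[1]=max(VV[1],msg_vec) then VV[1][1]++ -> VV[1]=[1, 3, 4]
Event 5: LOCAL 1: VV[1][1]++ -> VV[1]=[1, 4, 4]
Event 6: LOCAL 2: VV[2][2]++ -> VV[2]=[1, 2, 5]
Event 7: SEND 1->0: VV[1][1]++ -> VV[1]=[1, 5, 4], msg_vec=[1, 5, 4]; VV[0]=max(VV[0],msg_vec) then VV[0][0]++ -> VV[0]=[2, 5, 4]
Event 8: SEND 1->2: VV[1][1]++ -> VV[1]=[1, 6, 4], msg_vec=[1, 6, 4]; VV[2]=max(VV[2],msg_vec) then VV[2][2]++ -> VV[2]=[1, 6, 6]
Event 1 stamp: [0, 0, 1]
Event 6 stamp: [1, 2, 5]
[0, 0, 1] <= [1, 2, 5]? True. Equal? False. Happens-before: True

Answer: yes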